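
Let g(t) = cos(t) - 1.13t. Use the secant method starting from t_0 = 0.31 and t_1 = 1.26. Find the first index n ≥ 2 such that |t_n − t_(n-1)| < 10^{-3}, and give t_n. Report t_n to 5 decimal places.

n = 5, t_n = 0.68521

g(0.31) = 0.6020336, g(1.26) = -1.1179831
t_2 = 1.2600000 − (-1.1179831)·(0.9500000)/(-1.7200167) = 0.6425153;  |Δ| = 0.6174847
g(0.6425153) = 0.0745488
t_3 = 0.6425153 − 0.0745488·(-0.6174847)/(1.1925319) = 0.6811162;  |Δ| = 0.0386008
g(0.6811162) = 0.0072091
t_4 = 0.6811162 − 0.0072091·(0.0386008)/(-0.0673396) = 0.6852486;  |Δ| = 0.0041325
g(0.6852486) = -0.0000692
t_5 = 0.6852486 − (-0.0000692)·(0.0041325)/(-0.0072784) = 0.6852093;  |Δ| = 0.0000393
|t_5 − t_4| = 0.0000393 < 10^{-3}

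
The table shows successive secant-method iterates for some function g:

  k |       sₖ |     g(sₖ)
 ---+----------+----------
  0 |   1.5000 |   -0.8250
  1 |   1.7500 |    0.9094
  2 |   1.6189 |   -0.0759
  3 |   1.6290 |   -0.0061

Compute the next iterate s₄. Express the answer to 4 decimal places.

s₄ = 1.6290 − (-0.0061)·(1.6290 − 1.6189) / (-0.0061 − (-0.0759))
   = 1.6290 − (-0.000062)/(0.069800) = 1.629883

1.6299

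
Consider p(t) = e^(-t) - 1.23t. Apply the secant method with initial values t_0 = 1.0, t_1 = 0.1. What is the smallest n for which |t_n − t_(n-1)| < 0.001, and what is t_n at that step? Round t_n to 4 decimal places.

n = 5, t_n = 0.4954

p(1.0) = -0.862121, p(0.1) = 0.781837
t_2 = 0.100000 − 0.781837·(-0.900000)/(1.643958) = 0.528024;  |Δ| = 0.428024
p(0.528024) = -0.059701
t_3 = 0.528024 − (-0.059701)·(0.428024)/(-0.841538) = 0.497659;  |Δ| = 0.030365
p(0.497659) = -0.004169
t_4 = 0.497659 − (-0.004169)·(-0.030365)/(0.055532) = 0.495380;  |Δ| = 0.002279
p(0.495380) = 0.000022
t_5 = 0.495380 − 0.000022·(-0.002279)/(0.004191) = 0.495392;  |Δ| = 0.000012
|t_5 − t_4| = 0.000012 < 0.001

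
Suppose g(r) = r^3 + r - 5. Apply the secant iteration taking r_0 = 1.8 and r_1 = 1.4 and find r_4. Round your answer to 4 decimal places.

g(1.8) = 2.632000, g(1.4) = -0.856000
r_2 = 1.400000 − (-0.856000)·(1.400000 − 1.800000) / (-0.856000 − 2.632000) = 1.400000 − (0.342400)/(-3.488000) = 1.498165
g(1.498165) = -0.139205
r_3 = 1.498165 − (-0.139205)·(1.498165 − 1.400000) / (-0.139205 − (-0.856000)) = 1.498165 − (-0.013665)/(0.716795) = 1.517229
g(1.517229) = 0.009868
r_4 = 1.517229 − 0.009868·(1.517229 − 1.498165) / (0.009868 − (-0.139205)) = 1.517229 − (0.000188)/(0.149073) = 1.515967

1.5160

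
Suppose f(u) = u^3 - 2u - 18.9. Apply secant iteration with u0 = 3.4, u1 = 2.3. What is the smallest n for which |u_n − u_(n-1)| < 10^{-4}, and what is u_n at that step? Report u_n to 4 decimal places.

n = 6, u_n = 2.9133

f(3.4) = 13.604000, f(2.3) = -11.333000
u2 = 2.300000 − (-11.333000)·(-1.100000)/(-24.937000) = 2.799912;  |Δ| = 0.499912
f(2.799912) = -2.549898
u3 = 2.799912 − (-2.549898)·(0.499912)/(8.783102) = 2.945046;  |Δ| = 0.145134
f(2.945046) = 0.753152
u4 = 2.945046 − 0.753152·(0.145134)/(3.303050) = 2.911953;  |Δ| = 0.033093
f(2.911953) = -0.032098
u5 = 2.911953 − (-0.032098)·(-0.033093)/(-0.785249) = 2.913305;  |Δ| = 0.001353
f(2.913305) = -0.000377
u6 = 2.913305 − (-0.000377)·(0.001353)/(0.031721) = 2.913321;  |Δ| = 0.000016
|u6 − u5| = 0.000016 < 10^{-4}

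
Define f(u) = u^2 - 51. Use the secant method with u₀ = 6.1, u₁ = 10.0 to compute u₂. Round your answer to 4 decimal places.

f(6.1) = -13.790000, f(10.0) = 49.000000
u₂ = 10.000000 − 49.000000·(10.000000 − 6.100000) / (49.000000 − (-13.790000)) = 10.000000 − (191.100000)/(62.790000) = 6.956522

6.9565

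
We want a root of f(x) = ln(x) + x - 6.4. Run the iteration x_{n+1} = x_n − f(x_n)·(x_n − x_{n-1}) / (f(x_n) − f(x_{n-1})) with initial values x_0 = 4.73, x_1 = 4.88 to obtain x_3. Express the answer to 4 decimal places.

4.8260

f(4.73) = -0.116075, f(4.88) = 0.065145
x_2 = 4.880000 − 0.065145·(4.880000 − 4.730000) / (0.065145 − (-0.116075)) = 4.880000 − (0.009772)/(0.181220) = 4.826078
f(4.826078) = 0.000112
x_3 = 4.826078 − 0.000112·(4.826078 − 4.880000) / (0.000112 − 0.065145) = 4.826078 − (-0.000006)/(-0.065033) = 4.825985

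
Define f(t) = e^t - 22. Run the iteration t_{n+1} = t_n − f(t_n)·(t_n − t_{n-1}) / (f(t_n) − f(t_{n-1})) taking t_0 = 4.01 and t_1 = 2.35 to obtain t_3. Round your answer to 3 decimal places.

3.230

f(4.01) = 33.14687, f(2.35) = -11.51443
t_2 = 2.35000 − (-11.51443)·(2.35000 − 4.01000) / (-11.51443 − 33.14687) = 2.35000 − (19.11395)/(-44.66130) = 2.77798
f(2.77798) = -5.91357
t_3 = 2.77798 − (-5.91357)·(2.77798 − 2.35000) / (-5.91357 − (-11.51443)) = 2.77798 − (-2.53087)/(5.60086) = 3.22985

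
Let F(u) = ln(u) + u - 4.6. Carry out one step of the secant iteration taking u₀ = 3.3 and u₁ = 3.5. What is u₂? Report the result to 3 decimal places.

3.382

F(3.3) = -0.10608, F(3.5) = 0.15276
u₂ = 3.50000 − 0.15276·(3.50000 − 3.30000) / (0.15276 − (-0.10608)) = 3.50000 − (0.03055)/(0.25884) = 3.38196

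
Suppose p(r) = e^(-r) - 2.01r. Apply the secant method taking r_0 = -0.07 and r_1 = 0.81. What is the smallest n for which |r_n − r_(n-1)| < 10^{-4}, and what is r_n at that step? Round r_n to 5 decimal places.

n = 5, r_n = 0.35044

p(-0.07) = 1.2132082, p(0.81) = -1.1832419
r_2 = 0.8100000 − (-1.1832419)·(0.8800000)/(-2.3964501) = 0.3755020;  |Δ| = 0.4344980
p(0.3755020) = -0.0678145
r_3 = 0.3755020 − (-0.0678145)·(-0.4344980)/(1.1154274) = 0.3490858;  |Δ| = 0.0264161
p(0.3490858) = 0.0036701
r_4 = 0.3490858 − 0.0036701·(-0.0264161)/(0.0714847) = 0.3504421;  |Δ| = 0.0013562
p(0.3504421) = -0.0000119
r_5 = 0.3504421 − (-0.0000119)·(0.0013562)/(-0.0036820) = 0.3504377;  |Δ| = 0.0000044
|r_5 − r_4| = 0.0000044 < 10^{-4}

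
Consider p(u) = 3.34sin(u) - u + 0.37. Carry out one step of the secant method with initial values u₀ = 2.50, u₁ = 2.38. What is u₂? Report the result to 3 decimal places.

p(2.50) = -0.13110, p(2.38) = 0.29485
u₂ = 2.38000 − 0.29485·(2.38000 − 2.50000) / (0.29485 − (-0.13110)) = 2.38000 − (-0.03538)/(0.42595) = 2.46307

2.463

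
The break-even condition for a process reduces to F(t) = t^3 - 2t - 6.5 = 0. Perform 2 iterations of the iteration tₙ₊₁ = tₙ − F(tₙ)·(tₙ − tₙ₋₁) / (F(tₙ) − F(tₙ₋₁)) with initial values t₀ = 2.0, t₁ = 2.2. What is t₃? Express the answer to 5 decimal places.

2.21989

F(2.0) = -2.5000000, F(2.2) = -0.2520000
t₂ = 2.2000000 − (-0.2520000)·(2.2000000 − 2.0000000) / (-0.2520000 − (-2.5000000)) = 2.2000000 − (-0.0504000)/(2.2480000) = 2.2224199
F(2.2224199) = 0.0320263
t₃ = 2.2224199 − 0.0320263·(2.2224199 − 2.2000000) / (0.0320263 − (-0.2520000)) = 2.2224199 − (0.0007180)/(0.2840263) = 2.2198919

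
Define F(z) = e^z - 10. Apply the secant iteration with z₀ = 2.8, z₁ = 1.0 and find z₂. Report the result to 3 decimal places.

F(2.8) = 6.44465, F(1.0) = -7.28172
z₂ = 1.00000 − (-7.28172)·(1.00000 − 2.80000) / (-7.28172 − 6.44465) = 1.00000 − (13.10709)/(-13.72636) = 1.95488

1.955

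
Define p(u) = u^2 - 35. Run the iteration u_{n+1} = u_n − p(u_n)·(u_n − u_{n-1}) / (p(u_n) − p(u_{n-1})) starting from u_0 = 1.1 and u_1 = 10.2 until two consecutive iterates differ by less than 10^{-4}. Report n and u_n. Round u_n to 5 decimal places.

p(1.1) = -33.7900000, p(10.2) = 69.0400000
u_2 = 10.2000000 − 69.0400000·(9.1000000)/(102.8300000) = 4.0902655;  |Δ| = 6.1097345
p(4.0902655) = -18.2697282
u_3 = 4.0902655 − (-18.2697282)·(-6.1097345)/(-87.3097282) = 5.3687392;  |Δ| = 1.2784737
p(5.3687392) = -6.1766398
u_4 = 5.3687392 − (-6.1766398)·(1.2784737)/(12.0930884) = 6.0217296;  |Δ| = 0.6529905
p(6.0217296) = 1.2612277
u_5 = 6.0217296 − 1.2612277·(0.6529905)/(7.4378675) = 5.9110030;  |Δ| = 0.1107266
p(5.9110030) = -0.0600430
u_6 = 5.9110030 − (-0.0600430)·(-0.1107266)/(-1.3212707) = 5.9160348;  |Δ| = 0.0050318
p(5.9160348) = -0.0005318
u_7 = 5.9160348 − (-0.0005318)·(0.0050318)/(0.0595112) = 5.9160798;  |Δ| = 0.0000450
|u_7 − u_6| = 0.0000450 < 10^{-4}

n = 7, u_n = 5.91608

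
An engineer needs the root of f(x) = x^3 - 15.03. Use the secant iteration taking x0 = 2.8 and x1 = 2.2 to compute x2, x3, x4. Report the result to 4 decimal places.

f(2.8) = 6.922000, f(2.2) = -4.382000
x2 = 2.200000 − (-4.382000)·(2.200000 − 2.800000) / (-4.382000 − 6.922000) = 2.200000 − (2.629200)/(-11.304000) = 2.432590
f(2.432590) = -0.635159
x3 = 2.432590 − (-0.635159)·(2.432590 − 2.200000) / (-0.635159 − (-4.382000)) = 2.432590 − (-0.147732)/(3.746841) = 2.472019
f(2.472019) = 0.076199
x4 = 2.472019 − 0.076199·(2.472019 − 2.432590) / (0.076199 − (-0.635159)) = 2.472019 − (0.003004)/(0.711358) = 2.467795

2.4326, 2.4720, 2.4678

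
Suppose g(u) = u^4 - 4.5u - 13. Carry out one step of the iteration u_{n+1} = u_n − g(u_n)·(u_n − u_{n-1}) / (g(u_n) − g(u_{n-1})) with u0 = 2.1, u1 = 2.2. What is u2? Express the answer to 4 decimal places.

g(2.1) = -3.001900, g(2.2) = 0.525600
u2 = 2.200000 − 0.525600·(2.200000 − 2.100000) / (0.525600 − (-3.001900)) = 2.200000 − (0.052560)/(3.527500) = 2.185100

2.1851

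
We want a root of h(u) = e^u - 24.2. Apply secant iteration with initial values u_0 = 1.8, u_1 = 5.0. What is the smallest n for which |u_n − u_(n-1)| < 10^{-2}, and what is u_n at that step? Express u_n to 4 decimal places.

n = 8, u_n = 3.1863

h(1.8) = -18.150353, h(5.0) = 124.213159
u_2 = 5.000000 − 124.213159·(3.200000)/(142.363512) = 2.207978;  |Δ| = 2.792022
h(2.207978) = -15.102700
u_3 = 2.207978 − (-15.102700)·(-2.792022)/(-139.315859) = 2.510650;  |Δ| = 0.302672
h(2.510650) = -11.887068
u_4 = 2.510650 − (-11.887068)·(0.302672)/(3.215633) = 3.629524;  |Δ| = 1.118874
h(3.629524) = 13.494881
u_5 = 3.629524 − 13.494881·(1.118874)/(25.381949) = 3.034650;  |Δ| = 0.594875
h(3.034650) = -3.406305
u_6 = 3.034650 − (-3.406305)·(-0.594875)/(-16.901186) = 3.154542;  |Δ| = 0.119892
h(3.154542) = -0.757697
u_7 = 3.154542 − (-0.757697)·(0.119892)/(2.648609) = 3.188840;  |Δ| = 0.034298
h(3.188840) = 0.060276
u_8 = 3.188840 − 0.060276·(0.034298)/(0.817972) = 3.186313;  |Δ| = 0.002527
|u_8 − u_7| = 0.002527 < 10^{-2}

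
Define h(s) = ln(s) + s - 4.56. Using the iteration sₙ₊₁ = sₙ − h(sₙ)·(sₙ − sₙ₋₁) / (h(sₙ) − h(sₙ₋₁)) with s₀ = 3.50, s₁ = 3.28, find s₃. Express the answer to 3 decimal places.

3.351

h(3.50) = 0.19276, h(3.28) = -0.09216
s₂ = 3.28000 − (-0.09216)·(3.28000 − 3.50000) / (-0.09216 − 0.19276) = 3.28000 − (0.02027)/(-0.28492) = 3.35116
h(3.35116) = 0.00046
s₃ = 3.35116 − 0.00046·(3.35116 − 3.28000) / (0.00046 − (-0.09216)) = 3.35116 − (0.00003)/(0.09262) = 3.35080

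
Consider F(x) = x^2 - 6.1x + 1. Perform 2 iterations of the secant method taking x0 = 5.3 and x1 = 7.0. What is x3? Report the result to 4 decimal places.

5.9141

F(5.3) = -3.240000, F(7.0) = 7.300000
x2 = 7.000000 − 7.300000·(7.000000 − 5.300000) / (7.300000 − (-3.240000)) = 7.000000 − (12.410000)/(10.540000) = 5.822581
F(5.822581) = -0.615297
x3 = 5.822581 − (-0.615297)·(5.822581 − 7.000000) / (-0.615297 − 7.300000) = 5.822581 − (0.724462)/(-7.915297) = 5.914107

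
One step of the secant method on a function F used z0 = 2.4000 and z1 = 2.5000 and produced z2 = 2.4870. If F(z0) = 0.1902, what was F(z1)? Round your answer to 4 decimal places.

-0.0284

The secant line through (2.4000, 0.1902) and (2.5000, F(z1)) crosses zero at z2 = 2.4870.
So (2.4000, 0.1902), (2.5000, F(z1)), (2.4870, 0) are collinear:
F(z1) = 0.1902 · (2.5000 − 2.4870) / (2.4000 − 2.4870) = 0.1902 · (0.013000)/(-0.087000) = -0.028421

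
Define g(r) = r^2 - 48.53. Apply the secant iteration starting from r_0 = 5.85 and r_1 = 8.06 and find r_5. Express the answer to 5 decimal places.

g(5.85) = -14.3075000, g(8.06) = 16.4336000
r_2 = 8.0600000 − 16.4336000·(8.0600000 − 5.8500000) / (16.4336000 − (-14.3075000)) = 8.0600000 − (36.3182560)/(30.7411000) = 6.8785766
g(6.8785766) = -1.2151845
r_3 = 6.8785766 − (-1.2151845)·(6.8785766 − 8.0600000) / (-1.2151845 − 16.4336000) = 6.8785766 − (1.4356474)/(-17.6487845) = 6.9599220
g(6.9599220) = -0.0894863
r_4 = 6.9599220 − (-0.0894863)·(6.9599220 − 6.8785766) / (-0.0894863 − (-1.2151845)) = 6.9599220 − (-0.0072793)/(1.1256982) = 6.9663884
g(6.9663884) = 0.0005678
r_5 = 6.9663884 − 0.0005678·(6.9663884 − 6.9599220) / (0.0005678 − (-0.0894863)) = 6.9663884 − (0.0000037)/(0.0900541) = 6.9663477

6.96635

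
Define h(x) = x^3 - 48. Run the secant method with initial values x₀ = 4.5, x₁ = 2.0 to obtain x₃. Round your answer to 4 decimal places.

h(4.5) = 43.125000, h(2.0) = -40.000000
x₂ = 2.000000 − (-40.000000)·(2.000000 − 4.500000) / (-40.000000 − 43.125000) = 2.000000 − (100.000000)/(-83.125000) = 3.203008
h(3.203008) = -15.139522
x₃ = 3.203008 − (-15.139522)·(3.203008 − 2.000000) / (-15.139522 − (-40.000000)) = 3.203008 − (-18.212959)/(24.860478) = 3.935614

3.9356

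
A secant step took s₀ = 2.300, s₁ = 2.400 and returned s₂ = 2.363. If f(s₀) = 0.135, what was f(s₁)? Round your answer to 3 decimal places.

-0.079

The secant line through (2.300, 0.135) and (2.400, f(s₁)) crosses zero at s₂ = 2.363.
So (2.300, 0.135), (2.400, f(s₁)), (2.363, 0) are collinear:
f(s₁) = 0.135 · (2.400 − 2.363) / (2.300 − 2.363) = 0.135 · (0.03700)/(-0.06300) = -0.07929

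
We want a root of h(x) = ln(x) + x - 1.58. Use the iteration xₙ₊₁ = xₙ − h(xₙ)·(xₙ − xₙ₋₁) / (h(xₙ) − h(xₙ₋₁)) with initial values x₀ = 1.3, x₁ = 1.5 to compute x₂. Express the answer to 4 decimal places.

1.3103

h(1.3) = -0.017636, h(1.5) = 0.325465
x₂ = 1.500000 − 0.325465·(1.500000 − 1.300000) / (0.325465 − (-0.017636)) = 1.500000 − (0.065093)/(0.343101) = 1.310280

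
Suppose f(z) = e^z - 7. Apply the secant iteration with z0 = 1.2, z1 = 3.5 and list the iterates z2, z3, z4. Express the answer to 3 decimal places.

f(1.2) = -3.67988, f(3.5) = 26.11545
z2 = 3.50000 − 26.11545·(3.50000 − 1.20000) / (26.11545 − (-3.67988)) = 3.50000 − (60.06554)/(29.79534) = 1.48406
f(1.48406) = -2.58917
z3 = 1.48406 − (-2.58917)·(1.48406 − 3.50000) / (-2.58917 − 26.11545) = 1.48406 − (5.21961)/(-28.70462) = 1.66590
f(1.66590) = -1.70956
z4 = 1.66590 − (-1.70956)·(1.66590 − 1.48406) / (-1.70956 − (-2.58917)) = 1.66590 − (-0.31086)/(0.87961) = 2.01931

1.484, 1.666, 2.019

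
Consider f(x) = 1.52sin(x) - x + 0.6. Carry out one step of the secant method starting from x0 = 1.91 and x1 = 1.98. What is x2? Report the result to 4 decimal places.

1.9893

f(1.91) = 0.123390, f(1.98) = 0.014506
x2 = 1.980000 − 0.014506·(1.980000 − 1.910000) / (0.014506 − 0.123390) = 1.980000 − (0.001015)/(-0.108885) = 1.989325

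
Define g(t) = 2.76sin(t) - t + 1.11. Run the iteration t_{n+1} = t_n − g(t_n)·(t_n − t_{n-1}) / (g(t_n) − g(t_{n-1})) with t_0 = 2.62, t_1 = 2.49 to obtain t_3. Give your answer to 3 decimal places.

2.580

g(2.62) = -0.13480, g(2.49) = 0.29381
t_2 = 2.49000 − 0.29381·(2.49000 − 2.62000) / (0.29381 − (-0.13480)) = 2.49000 − (-0.03820)/(0.42861) = 2.57911
g(2.57911) = 0.00275
t_3 = 2.57911 − 0.00275·(2.57911 − 2.49000) / (0.00275 − 0.29381) = 2.57911 − (0.00024)/(-0.29106) = 2.57996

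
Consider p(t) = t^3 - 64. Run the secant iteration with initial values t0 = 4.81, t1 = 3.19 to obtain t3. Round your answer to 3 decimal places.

p(4.81) = 47.28464, p(3.19) = -31.53824
t2 = 3.19000 − (-31.53824)·(3.19000 − 4.81000) / (-31.53824 − 47.28464) = 3.19000 − (51.09195)/(-78.82288) = 3.83819
p(3.83819) = -7.45707
t3 = 3.83819 − (-7.45707)·(3.83819 − 3.19000) / (-7.45707 − (-31.53824)) = 3.83819 − (-4.83357)/(24.08117) = 4.03891

4.039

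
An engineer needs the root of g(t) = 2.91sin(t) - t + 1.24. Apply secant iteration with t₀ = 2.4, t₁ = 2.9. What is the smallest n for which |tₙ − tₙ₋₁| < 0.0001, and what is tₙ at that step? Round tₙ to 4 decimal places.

n = 5, tₙ = 2.6398

g(2.4) = 0.805598, g(2.9) = -0.963784
t₂ = 2.900000 − (-0.963784)·(0.500000)/(-1.769382) = 2.627649;  |Δ| = 0.272351
g(2.627649) = 0.042950
t₃ = 2.627649 − 0.042950·(-0.272351)/(1.006734) = 2.639269;  |Δ| = 0.011619
g(2.639269) = 0.001791
t₄ = 2.639269 − 0.001791·(0.011619)/(-0.041159) = 2.639774;  |Δ| = 0.000506
g(2.639774) = -0.000004
t₅ = 2.639774 − (-0.000004)·(0.000506)/(-0.001795) = 2.639773;  |Δ| = 0.000001
|t₅ − t₄| = 0.000001 < 0.0001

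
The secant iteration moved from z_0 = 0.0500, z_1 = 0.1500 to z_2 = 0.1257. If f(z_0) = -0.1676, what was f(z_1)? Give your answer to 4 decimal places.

The secant line through (0.0500, -0.1676) and (0.1500, f(z_1)) crosses zero at z_2 = 0.1257.
So (0.0500, -0.1676), (0.1500, f(z_1)), (0.1257, 0) are collinear:
f(z_1) = -0.1676 · (0.1500 − 0.1257) / (0.0500 − 0.1257) = -0.1676 · (0.024300)/(-0.075700) = 0.053800

0.0538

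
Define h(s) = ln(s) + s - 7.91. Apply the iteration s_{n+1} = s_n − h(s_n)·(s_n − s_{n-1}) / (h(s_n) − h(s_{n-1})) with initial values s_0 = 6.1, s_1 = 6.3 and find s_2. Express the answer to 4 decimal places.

6.1015

h(6.1) = -0.001711, h(6.3) = 0.230550
s_2 = 6.300000 − 0.230550·(6.300000 − 6.100000) / (0.230550 − (-0.001711)) = 6.300000 − (0.046110)/(0.232261) = 6.101474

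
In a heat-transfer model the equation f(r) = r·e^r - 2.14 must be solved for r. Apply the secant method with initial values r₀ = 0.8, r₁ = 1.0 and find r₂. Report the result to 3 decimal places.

f(0.8) = -0.35957, f(1.0) = 0.57828
r₂ = 1.00000 − 0.57828·(1.00000 − 0.80000) / (0.57828 − (-0.35957)) = 1.00000 − (0.11566)/(0.93785) = 0.87668

0.877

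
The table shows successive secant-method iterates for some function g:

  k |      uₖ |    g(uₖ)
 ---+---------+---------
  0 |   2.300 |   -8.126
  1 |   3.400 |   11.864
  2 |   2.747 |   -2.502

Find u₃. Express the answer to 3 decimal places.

2.861

u₃ = 2.747 − (-2.502)·(2.747 − 3.400) / (-2.502 − 11.864)
   = 2.747 − (1.63381)/(-14.36600) = 2.86073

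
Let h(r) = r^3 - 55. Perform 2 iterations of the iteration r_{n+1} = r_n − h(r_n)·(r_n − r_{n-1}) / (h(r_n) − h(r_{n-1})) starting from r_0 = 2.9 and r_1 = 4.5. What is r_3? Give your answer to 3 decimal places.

h(2.9) = -30.61100, h(4.5) = 36.12500
r_2 = 4.50000 − 36.12500·(4.50000 − 2.90000) / (36.12500 − (-30.61100)) = 4.50000 − (57.80000)/(66.73600) = 3.63390
h(3.63390) = -7.01349
r_3 = 3.63390 − (-7.01349)·(3.63390 − 4.50000) / (-7.01349 − 36.12500) = 3.63390 − (6.07438)/(-43.13849) = 3.77471

3.775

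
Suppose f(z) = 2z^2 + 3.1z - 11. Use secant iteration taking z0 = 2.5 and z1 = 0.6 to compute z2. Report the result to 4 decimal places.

f(2.5) = 9.250000, f(0.6) = -8.420000
z2 = 0.600000 − (-8.420000)·(0.600000 − 2.500000) / (-8.420000 − 9.250000) = 0.600000 − (15.998000)/(-17.670000) = 1.505376

1.5054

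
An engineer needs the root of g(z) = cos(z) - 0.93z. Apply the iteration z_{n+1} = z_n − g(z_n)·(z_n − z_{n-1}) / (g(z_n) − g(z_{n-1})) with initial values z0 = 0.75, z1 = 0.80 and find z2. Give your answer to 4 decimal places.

g(0.75) = 0.034189, g(0.80) = -0.047293
z2 = 0.800000 − (-0.047293)·(0.800000 − 0.750000) / (-0.047293 − 0.034189) = 0.800000 − (-0.002365)/(-0.081482) = 0.770979

0.7710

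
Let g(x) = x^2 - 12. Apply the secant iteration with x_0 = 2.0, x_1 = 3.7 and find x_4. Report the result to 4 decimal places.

g(2.0) = -8.000000, g(3.7) = 1.690000
x_2 = 3.700000 − 1.690000·(3.700000 − 2.000000) / (1.690000 − (-8.000000)) = 3.700000 − (2.873000)/(9.690000) = 3.403509
g(3.403509) = -0.416128
x_3 = 3.403509 − (-0.416128)·(3.403509 − 3.700000) / (-0.416128 − 1.690000) = 3.403509 − (0.123378)/(-2.106128) = 3.462089
g(3.462089) = -0.013937
x_4 = 3.462089 − (-0.013937)·(3.462089 − 3.403509) / (-0.013937 − (-0.416128)) = 3.462089 − (-0.000816)/(0.402191) = 3.464119

3.4641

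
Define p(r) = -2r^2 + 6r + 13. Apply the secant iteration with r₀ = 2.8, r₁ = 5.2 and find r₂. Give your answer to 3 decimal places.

4.212

p(2.8) = 14.12000, p(5.2) = -9.88000
r₂ = 5.20000 − (-9.88000)·(5.20000 − 2.80000) / (-9.88000 − 14.12000) = 5.20000 − (-23.71200)/(-24.00000) = 4.21200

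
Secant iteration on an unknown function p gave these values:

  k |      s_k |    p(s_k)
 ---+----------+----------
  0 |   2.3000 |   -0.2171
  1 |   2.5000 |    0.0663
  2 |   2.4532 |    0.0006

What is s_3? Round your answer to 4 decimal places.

2.4528

s_3 = 2.4532 − 0.0006·(2.4532 − 2.5000) / (0.0006 − 0.0663)
   = 2.4532 − (-0.000028)/(-0.065700) = 2.452773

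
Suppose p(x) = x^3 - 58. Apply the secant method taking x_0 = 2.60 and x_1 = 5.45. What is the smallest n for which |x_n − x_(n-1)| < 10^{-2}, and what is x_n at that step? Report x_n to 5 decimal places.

n = 6, x_n = 3.87087

p(2.60) = -40.4240000, p(5.45) = 103.8786250
x_2 = 5.4500000 − 103.8786250·(2.8500000)/(144.3026250) = 3.3983805;  |Δ| = 2.0516195
p(3.3983805) = -18.7521380
x_3 = 3.3983805 − (-18.7521380)·(-2.0516195)/(-122.6307630) = 3.7121048;  |Δ| = 0.3137243
p(3.7121048) = -6.8482276
x_4 = 3.7121048 − (-6.8482276)·(0.3137243)/(11.9039104) = 3.8925880;  |Δ| = 0.1804832
p(3.8925880) = 0.9814316
x_5 = 3.8925880 − 0.9814316·(0.1804832)/(7.8296592) = 3.8699648;  |Δ| = 0.0226232
p(3.8699648) = -0.0409794
x_6 = 3.8699648 − (-0.0409794)·(-0.0226232)/(-1.0224110) = 3.8708715;  |Δ| = 0.0009068
|x_6 − x_5| = 0.0009068 < 10^{-2}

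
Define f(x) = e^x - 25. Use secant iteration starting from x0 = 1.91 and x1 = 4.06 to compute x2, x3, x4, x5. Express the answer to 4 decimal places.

2.6759, 3.0096, 3.2834, 3.2120

f(1.91) = -18.246911, f(4.06) = 32.974311
x2 = 4.060000 − 32.974311·(4.060000 − 1.910000) / (32.974311 − (-18.246911)) = 4.060000 − (70.894769)/(51.221222) = 2.675910
f(2.675910) = -10.474434
x3 = 2.675910 − (-10.474434)·(2.675910 − 4.060000) / (-10.474434 − 32.974311) = 2.675910 − (14.497557)/(-43.448745) = 3.009581
f(3.009581) = -4.721107
x4 = 3.009581 − (-4.721107)·(3.009581 − 2.675910) / (-4.721107 − (-10.474434)) = 3.009581 − (-1.575293)/(5.753327) = 3.283386
f(3.283386) = 1.665917
x5 = 3.283386 − 1.665917·(3.283386 − 3.009581) / (1.665917 − (-4.721107)) = 3.283386 − (0.456137)/(6.387024) = 3.211970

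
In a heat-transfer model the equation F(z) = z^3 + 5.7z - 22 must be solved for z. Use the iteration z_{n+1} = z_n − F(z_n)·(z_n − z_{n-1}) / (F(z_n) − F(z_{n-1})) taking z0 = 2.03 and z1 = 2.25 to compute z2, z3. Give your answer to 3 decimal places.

2.136, 2.140

F(2.03) = -2.06357, F(2.25) = 2.21563
z2 = 2.25000 − 2.21563·(2.25000 − 2.03000) / (2.21563 − (-2.06357)) = 2.25000 − (0.48744)/(4.27920) = 2.13609
F(2.13609) = -0.07754
z3 = 2.13609 − (-0.07754)·(2.13609 − 2.25000) / (-0.07754 − 2.21563) = 2.13609 − (0.00883)/(-2.29316) = 2.13994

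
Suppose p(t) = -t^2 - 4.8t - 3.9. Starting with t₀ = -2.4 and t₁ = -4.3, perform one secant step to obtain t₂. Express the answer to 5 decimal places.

p(-2.4) = 1.8600000, p(-4.3) = -1.7500000
t₂ = -4.3000000 − (-1.7500000)·(-4.3000000 − (-2.4000000)) / (-1.7500000 − 1.8600000) = -4.3000000 − (3.3250000)/(-3.6100000) = -3.3789474

-3.37895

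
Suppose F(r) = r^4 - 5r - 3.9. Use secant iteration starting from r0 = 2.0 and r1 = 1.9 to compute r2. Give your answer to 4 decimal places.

1.9149

F(2.0) = 2.100000, F(1.9) = -0.367900
r2 = 1.900000 − (-0.367900)·(1.900000 − 2.000000) / (-0.367900 − 2.100000) = 1.900000 − (0.036790)/(-2.467900) = 1.914907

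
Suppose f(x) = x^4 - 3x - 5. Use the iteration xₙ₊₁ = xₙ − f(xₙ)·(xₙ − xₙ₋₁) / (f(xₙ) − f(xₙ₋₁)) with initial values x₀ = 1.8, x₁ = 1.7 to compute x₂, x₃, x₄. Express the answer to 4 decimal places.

f(1.8) = 0.097600, f(1.7) = -1.747900
x₂ = 1.700000 − (-1.747900)·(1.700000 − 1.800000) / (-1.747900 − 0.097600) = 1.700000 − (0.174790)/(-1.845500) = 1.794711
f(1.794711) = -0.009363
x₃ = 1.794711 − (-0.009363)·(1.794711 − 1.700000) / (-0.009363 − (-1.747900)) = 1.794711 − (-0.000887)/(1.738537) = 1.795222
f(1.795222) = 0.000906
x₄ = 1.795222 − 0.000906·(1.795222 − 1.794711) / (0.000906 − (-0.009363)) = 1.795222 − (0.000000)/(0.010269) = 1.795177

1.7947, 1.7952, 1.7952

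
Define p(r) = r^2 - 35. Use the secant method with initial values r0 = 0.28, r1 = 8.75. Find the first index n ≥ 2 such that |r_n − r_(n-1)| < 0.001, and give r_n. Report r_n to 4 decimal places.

n = 7, r_n = 5.9161

p(0.28) = -34.921600, p(8.75) = 41.562500
r2 = 8.750000 − 41.562500·(8.470000)/(76.484100) = 4.147287;  |Δ| = 4.602713
p(4.147287) = -17.800012
r3 = 4.147287 − (-17.800012)·(-4.602713)/(-59.362512) = 5.527423;  |Δ| = 1.380136
p(5.527423) = -4.447595
r4 = 5.527423 − (-4.447595)·(1.380136)/(13.352417) = 5.987137;  |Δ| = 0.459714
p(5.987137) = 0.845804
r5 = 5.987137 − 0.845804·(0.459714)/(5.293399) = 5.913681;  |Δ| = 0.073455
p(5.913681) = -0.028373
r6 = 5.913681 − (-0.028373)·(-0.073455)/(-0.874176) = 5.916065;  |Δ| = 0.002384
p(5.916065) = -0.000169
r7 = 5.916065 − (-0.000169)·(0.002384)/(0.028203) = 5.916080;  |Δ| = 0.000014
|r7 − r6| = 0.000014 < 0.001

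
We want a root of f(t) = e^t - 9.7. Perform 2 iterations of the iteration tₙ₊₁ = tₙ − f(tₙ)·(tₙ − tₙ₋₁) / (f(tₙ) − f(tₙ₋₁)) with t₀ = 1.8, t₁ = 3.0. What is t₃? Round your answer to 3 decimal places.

f(1.8) = -3.65035, f(3.0) = 10.38554
t₂ = 3.00000 − 10.38554·(3.00000 − 1.80000) / (10.38554 − (-3.65035)) = 3.00000 − (12.46264)/(14.03589) = 2.11209
f(2.11209) = -1.43452
t₃ = 2.11209 − (-1.43452)·(2.11209 − 3.00000) / (-1.43452 − 10.38554) = 2.11209 − (1.27373)/(-11.82006) = 2.21985

2.220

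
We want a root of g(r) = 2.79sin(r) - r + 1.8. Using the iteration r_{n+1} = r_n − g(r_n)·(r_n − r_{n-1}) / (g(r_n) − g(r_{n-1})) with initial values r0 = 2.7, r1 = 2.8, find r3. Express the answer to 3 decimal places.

g(2.7) = 0.29239, g(2.8) = -0.06538
r2 = 2.80000 − (-0.06538)·(2.80000 − 2.70000) / (-0.06538 − 0.29239) = 2.80000 − (-0.00654)/(-0.35777) = 2.78172
g(2.78172) = 0.00077
r3 = 2.78172 − 0.00077·(2.78172 − 2.80000) / (0.00077 − (-0.06538)) = 2.78172 − (-0.00001)/(0.06616) = 2.78194

2.782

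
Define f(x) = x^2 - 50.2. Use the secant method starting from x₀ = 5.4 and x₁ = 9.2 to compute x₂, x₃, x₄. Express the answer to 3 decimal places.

6.841, 7.053, 7.086

f(5.4) = -21.04000, f(9.2) = 34.44000
x₂ = 9.20000 − 34.44000·(9.20000 − 5.40000) / (34.44000 − (-21.04000)) = 9.20000 − (130.87200)/(55.48000) = 6.84110
f(6.84110) = -3.39941
x₃ = 6.84110 − (-3.39941)·(6.84110 − 9.20000) / (-3.39941 − 34.44000) = 6.84110 − (8.01888)/(-37.83941) = 7.05301
f(7.05301) = -0.45499
x₄ = 7.05301 − (-0.45499)·(7.05301 − 6.84110) / (-0.45499 − (-3.39941)) = 7.05301 − (-0.09642)/(2.94442) = 7.08576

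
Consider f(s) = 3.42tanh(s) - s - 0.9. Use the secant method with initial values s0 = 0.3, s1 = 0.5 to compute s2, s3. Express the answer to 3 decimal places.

f(0.3) = -0.20371, f(0.5) = 0.18044
s2 = 0.50000 − 0.18044·(0.50000 − 0.30000) / (0.18044 − (-0.20371)) = 0.50000 − (0.03609)/(0.38415) = 0.40606
f(0.40606) = 0.01105
s3 = 0.40606 − 0.01105·(0.40606 − 0.50000) / (0.01105 − 0.18044) = 0.40606 − (-0.00104)/(-0.16939) = 0.39993

0.406, 0.400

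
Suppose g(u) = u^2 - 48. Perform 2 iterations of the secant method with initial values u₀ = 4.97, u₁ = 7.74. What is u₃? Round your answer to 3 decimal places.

6.921

g(4.97) = -23.29910, g(7.74) = 11.90760
u₂ = 7.74000 − 11.90760·(7.74000 − 4.97000) / (11.90760 − (-23.29910)) = 7.74000 − (32.98405)/(35.20670) = 6.80313
g(6.80313) = -1.71740
u₃ = 6.80313 − (-1.71740)·(6.80313 − 7.74000) / (-1.71740 − 11.90760) = 6.80313 − (1.60898)/(-13.62500) = 6.92122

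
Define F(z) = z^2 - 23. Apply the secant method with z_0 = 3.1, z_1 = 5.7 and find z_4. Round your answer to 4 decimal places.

4.7961

F(3.1) = -13.390000, F(5.7) = 9.490000
z_2 = 5.700000 − 9.490000·(5.700000 − 3.100000) / (9.490000 − (-13.390000)) = 5.700000 − (24.674000)/(22.880000) = 4.621591
F(4.621591) = -1.640897
z_3 = 4.621591 − (-1.640897)·(4.621591 − 5.700000) / (-1.640897 − 9.490000) = 4.621591 − (1.769559)/(-11.130897) = 4.780568
F(4.780568) = -0.146169
z_4 = 4.780568 − (-0.146169)·(4.780568 − 4.621591) / (-0.146169 − (-1.640897)) = 4.780568 − (-0.023237)/(1.494729) = 4.796114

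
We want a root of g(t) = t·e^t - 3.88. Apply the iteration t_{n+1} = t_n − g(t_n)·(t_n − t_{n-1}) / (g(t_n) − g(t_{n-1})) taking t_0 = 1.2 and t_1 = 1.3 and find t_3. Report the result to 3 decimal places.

g(1.2) = 0.10414, g(1.3) = 0.89009
t_2 = 1.30000 − 0.89009·(1.30000 − 1.20000) / (0.89009 − 0.10414) = 1.30000 − (0.08901)/(0.78595) = 1.18675
g(1.18675) = 0.00828
t_3 = 1.18675 − 0.00828·(1.18675 − 1.30000) / (0.00828 − 0.89009) = 1.18675 − (-0.00094)/(-0.88180) = 1.18569

1.186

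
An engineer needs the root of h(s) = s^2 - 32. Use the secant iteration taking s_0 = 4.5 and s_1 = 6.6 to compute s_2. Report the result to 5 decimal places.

h(4.5) = -11.7500000, h(6.6) = 11.5600000
s_2 = 6.6000000 − 11.5600000·(6.6000000 − 4.5000000) / (11.5600000 − (-11.7500000)) = 6.6000000 − (24.2760000)/(23.3100000) = 5.5585586

5.55856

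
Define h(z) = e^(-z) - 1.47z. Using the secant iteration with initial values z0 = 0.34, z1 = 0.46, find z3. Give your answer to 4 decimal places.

h(0.34) = 0.211970, h(0.46) = -0.044916
z2 = 0.460000 − (-0.044916)·(0.460000 − 0.340000) / (-0.044916 − 0.211970) = 0.460000 − (-0.005390)/(-0.256887) = 0.439018
h(0.439018) = -0.000688
z3 = 0.439018 − (-0.000688)·(0.439018 − 0.460000) / (-0.000688 − (-0.044916)) = 0.439018 − (0.000014)/(0.044229) = 0.438692

0.4387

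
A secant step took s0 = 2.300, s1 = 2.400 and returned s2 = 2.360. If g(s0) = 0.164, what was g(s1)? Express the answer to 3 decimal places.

The secant line through (2.300, 0.164) and (2.400, g(s1)) crosses zero at s2 = 2.360.
So (2.300, 0.164), (2.400, g(s1)), (2.360, 0) are collinear:
g(s1) = 0.164 · (2.400 − 2.360) / (2.300 − 2.360) = 0.164 · (0.04000)/(-0.06000) = -0.10933

-0.109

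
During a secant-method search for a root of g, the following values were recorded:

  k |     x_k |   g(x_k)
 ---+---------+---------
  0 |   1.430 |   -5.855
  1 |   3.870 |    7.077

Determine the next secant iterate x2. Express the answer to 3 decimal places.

x2 = 3.870 − 7.077·(3.870 − 1.430) / (7.077 − (-5.855))
   = 3.870 − (17.26788)/(12.93200) = 2.53472

2.535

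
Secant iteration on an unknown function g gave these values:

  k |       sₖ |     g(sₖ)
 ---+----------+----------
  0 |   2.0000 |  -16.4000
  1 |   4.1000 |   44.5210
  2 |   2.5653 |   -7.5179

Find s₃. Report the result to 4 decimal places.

s₃ = 2.5653 − (-7.5179)·(2.5653 − 4.1000) / (-7.5179 − 44.5210)
   = 2.5653 − (11.537721)/(-52.038900) = 2.787013

2.7870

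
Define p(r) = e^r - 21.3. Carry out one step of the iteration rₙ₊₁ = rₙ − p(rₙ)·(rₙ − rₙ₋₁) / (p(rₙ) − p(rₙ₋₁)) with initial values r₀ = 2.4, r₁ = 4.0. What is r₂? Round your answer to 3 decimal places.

2.777

p(2.4) = -10.27682, p(4.0) = 33.29815
r₂ = 4.00000 − 33.29815·(4.00000 − 2.40000) / (33.29815 − (-10.27682)) = 4.00000 − (53.27704)/(43.57497) = 2.77735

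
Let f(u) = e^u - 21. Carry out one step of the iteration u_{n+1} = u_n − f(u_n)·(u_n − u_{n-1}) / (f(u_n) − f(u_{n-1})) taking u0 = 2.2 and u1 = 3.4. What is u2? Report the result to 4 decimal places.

2.8863

f(2.2) = -11.974987, f(3.4) = 8.964100
u2 = 3.400000 − 8.964100·(3.400000 − 2.200000) / (8.964100 − (-11.974987)) = 3.400000 − (10.756920)/(20.939087) = 2.886276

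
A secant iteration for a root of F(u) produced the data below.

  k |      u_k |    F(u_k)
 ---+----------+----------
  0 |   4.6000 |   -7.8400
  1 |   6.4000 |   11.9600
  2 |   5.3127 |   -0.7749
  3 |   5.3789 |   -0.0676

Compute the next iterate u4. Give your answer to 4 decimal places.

u4 = 5.3789 − (-0.0676)·(5.3789 − 5.3127) / (-0.0676 − (-0.7749))
   = 5.3789 − (-0.004475)/(0.707300) = 5.385227

5.3852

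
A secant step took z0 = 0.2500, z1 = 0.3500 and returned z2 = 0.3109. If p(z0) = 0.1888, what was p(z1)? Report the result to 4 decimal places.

The secant line through (0.2500, 0.1888) and (0.3500, p(z1)) crosses zero at z2 = 0.3109.
So (0.2500, 0.1888), (0.3500, p(z1)), (0.3109, 0) are collinear:
p(z1) = 0.1888 · (0.3500 − 0.3109) / (0.2500 − 0.3109) = 0.1888 · (0.039100)/(-0.060900) = -0.121216

-0.1212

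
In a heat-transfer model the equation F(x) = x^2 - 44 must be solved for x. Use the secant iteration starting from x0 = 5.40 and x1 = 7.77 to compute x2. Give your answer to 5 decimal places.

6.52680

F(5.40) = -14.8400000, F(7.77) = 16.3729000
x2 = 7.7700000 − 16.3729000·(7.7700000 − 5.4000000) / (16.3729000 − (-14.8400000)) = 7.7700000 − (38.8037730)/(31.2129000) = 6.5268033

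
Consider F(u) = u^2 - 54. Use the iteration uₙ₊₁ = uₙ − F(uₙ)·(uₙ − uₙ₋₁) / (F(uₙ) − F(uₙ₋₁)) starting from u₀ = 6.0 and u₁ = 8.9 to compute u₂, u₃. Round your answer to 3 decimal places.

F(6.0) = -18.00000, F(8.9) = 25.21000
u₂ = 8.90000 − 25.21000·(8.90000 − 6.00000) / (25.21000 − (-18.00000)) = 8.90000 − (73.10900)/(43.21000) = 7.20805
F(7.20805) = -2.04396
u₃ = 7.20805 − (-2.04396)·(7.20805 − 8.90000) / (-2.04396 − 25.21000) = 7.20805 − (3.45827)/(-27.25396) = 7.33494

7.208, 7.335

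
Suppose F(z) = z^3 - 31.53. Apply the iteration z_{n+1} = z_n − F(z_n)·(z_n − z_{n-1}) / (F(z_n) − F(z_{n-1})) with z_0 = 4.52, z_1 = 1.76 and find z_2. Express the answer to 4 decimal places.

F(4.52) = 60.815408, F(1.76) = -26.078224
z_2 = 1.760000 − (-26.078224)·(1.760000 − 4.520000) / (-26.078224 − 60.815408) = 1.760000 − (71.975898)/(-86.893632) = 2.588322

2.5883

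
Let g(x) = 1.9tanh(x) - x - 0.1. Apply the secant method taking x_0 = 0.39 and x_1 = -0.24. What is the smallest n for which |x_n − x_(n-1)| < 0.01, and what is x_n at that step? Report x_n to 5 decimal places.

g(0.39) = 0.2155844, g(-0.24) = -0.3074419
x_2 = -0.2400000 − (-0.3074419)·(-0.6300000)/(-0.5230264) = 0.1303225;  |Δ| = 0.3703225
g(0.1303225) = 0.0158979
x_3 = 0.1303225 − 0.0158979·(0.3703225)/(0.3233398) = 0.1121146;  |Δ| = 0.0182079
g(0.1121146) = 0.0000151
x_4 = 0.1121146 − 0.0000151·(-0.0182079)/(-0.0158828) = 0.1120973;  |Δ| = 0.0000173
|x_4 − x_3| = 0.0000173 < 0.01

n = 4, x_n = 0.11210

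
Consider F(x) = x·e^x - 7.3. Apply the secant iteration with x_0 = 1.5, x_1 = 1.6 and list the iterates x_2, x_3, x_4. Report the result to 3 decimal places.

1.548, 1.550, 1.550

F(1.5) = -0.57747, F(1.6) = 0.62485
x_2 = 1.60000 − 0.62485·(1.60000 − 1.50000) / (0.62485 − (-0.57747)) = 1.60000 − (0.06249)/(1.20232) = 1.54803
F(1.54803) = -0.02086
x_3 = 1.54803 − (-0.02086)·(1.54803 − 1.60000) / (-0.02086 − 0.62485) = 1.54803 − (0.00108)/(-0.64572) = 1.54971
F(1.54971) = -0.00072
x_4 = 1.54971 − (-0.00072)·(1.54971 − 1.54803) / (-0.00072 − (-0.02086)) = 1.54971 − (0.00000)/(0.02014) = 1.54977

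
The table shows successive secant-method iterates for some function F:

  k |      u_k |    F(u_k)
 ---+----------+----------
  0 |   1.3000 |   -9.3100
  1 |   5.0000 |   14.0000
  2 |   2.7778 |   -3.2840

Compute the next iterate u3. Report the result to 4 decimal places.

3.2000

u3 = 2.7778 − (-3.2840)·(2.7778 − 5.0000) / (-3.2840 − 14.0000)
   = 2.7778 − (7.297705)/(-17.284000) = 3.200023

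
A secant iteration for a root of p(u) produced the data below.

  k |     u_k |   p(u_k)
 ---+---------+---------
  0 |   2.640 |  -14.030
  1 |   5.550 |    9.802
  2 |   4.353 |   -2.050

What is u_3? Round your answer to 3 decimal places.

u_3 = 4.353 − (-2.050)·(4.353 − 5.550) / (-2.050 − 9.802)
   = 4.353 − (2.45385)/(-11.85200) = 4.56004

4.560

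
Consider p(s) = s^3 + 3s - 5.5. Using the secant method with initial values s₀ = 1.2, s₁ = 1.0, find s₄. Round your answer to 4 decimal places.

p(1.2) = -0.172000, p(1.0) = -1.500000
s₂ = 1.000000 − (-1.500000)·(1.000000 − 1.200000) / (-1.500000 − (-0.172000)) = 1.000000 − (0.300000)/(-1.328000) = 1.225904
p(1.225904) = 0.020047
s₃ = 1.225904 − 0.020047·(1.225904 − 1.000000) / (0.020047 − (-1.500000)) = 1.225904 − (0.004529)/(1.520047) = 1.222924
p(1.222924) = -0.002291
s₄ = 1.222924 − (-0.002291)·(1.222924 − 1.225904) / (-0.002291 − 0.020047) = 1.222924 − (0.000007)/(-0.022338) = 1.223230

1.2232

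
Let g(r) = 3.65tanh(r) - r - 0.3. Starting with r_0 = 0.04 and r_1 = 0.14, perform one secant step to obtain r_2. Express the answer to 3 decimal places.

0.114

g(0.04) = -0.19408, g(0.14) = 0.06769
r_2 = 0.14000 − 0.06769·(0.14000 − 0.04000) / (0.06769 − (-0.19408)) = 0.14000 − (0.00677)/(0.26177) = 0.11414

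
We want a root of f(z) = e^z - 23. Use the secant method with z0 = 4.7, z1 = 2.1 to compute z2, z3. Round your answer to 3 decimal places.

f(4.7) = 86.94717, f(2.1) = -14.83383
z2 = 2.10000 − (-14.83383)·(2.10000 − 4.70000) / (-14.83383 − 86.94717) = 2.10000 − (38.56796)/(-101.78100) = 2.47893
f(2.47893) = -11.07150
z3 = 2.47893 − (-11.07150)·(2.47893 − 2.10000) / (-11.07150 − (-14.83383)) = 2.47893 − (-4.19533)/(3.76233) = 3.59402

2.479, 3.594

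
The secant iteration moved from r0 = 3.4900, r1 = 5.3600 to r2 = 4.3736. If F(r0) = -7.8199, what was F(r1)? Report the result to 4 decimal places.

The secant line through (3.4900, -7.8199) and (5.3600, F(r1)) crosses zero at r2 = 4.3736.
So (3.4900, -7.8199), (5.3600, F(r1)), (4.3736, 0) are collinear:
F(r1) = -7.8199 · (5.3600 − 4.3736) / (3.4900 − 4.3736) = -7.8199 · (0.986400)/(-0.883600) = 8.729685

8.7297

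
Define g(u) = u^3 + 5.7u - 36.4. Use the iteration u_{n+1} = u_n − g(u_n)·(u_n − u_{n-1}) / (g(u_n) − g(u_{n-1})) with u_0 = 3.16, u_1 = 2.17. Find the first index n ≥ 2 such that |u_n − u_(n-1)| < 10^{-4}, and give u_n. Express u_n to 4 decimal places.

n = 6, u_n = 2.7475

g(3.16) = 13.166496, g(2.17) = -13.812687
u_2 = 2.170000 − (-13.812687)·(-0.990000)/(-26.979183) = 2.676856;  |Δ| = 0.506856
g(2.676856) = -1.960754
u_3 = 2.676856 − (-1.960754)·(0.506856)/(11.851933) = 2.760709;  |Δ| = 0.083853
g(2.760709) = 0.376823
u_4 = 2.760709 − 0.376823·(0.083853)/(2.337578) = 2.747192;  |Δ| = 0.013517
g(2.747192) = -0.007782
u_5 = 2.747192 − (-0.007782)·(-0.013517)/(-0.384605) = 2.747465;  |Δ| = 0.000273
g(2.747465) = -0.000030
u_6 = 2.747465 − (-0.000030)·(0.000273)/(0.007752) = 2.747466;  |Δ| = 0.000001
|u_6 − u_5| = 0.000001 < 10^{-4}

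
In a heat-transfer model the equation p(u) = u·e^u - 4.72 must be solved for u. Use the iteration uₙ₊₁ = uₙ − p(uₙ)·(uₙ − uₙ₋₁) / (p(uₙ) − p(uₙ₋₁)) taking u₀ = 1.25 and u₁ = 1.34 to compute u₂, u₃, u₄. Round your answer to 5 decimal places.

p(1.25) = -0.3570713, p(1.34) = 0.3975183
u₂ = 1.3400000 − 0.3975183·(1.3400000 − 1.2500000) / (0.3975183 − (-0.3570713)) = 1.3400000 − (0.0357766)/(0.7545896) = 1.2925879
p(1.2925879) = -0.0121360
u₃ = 1.2925879 − (-0.0121360)·(1.2925879 − 1.3400000) / (-0.0121360 − 0.3975183) = 1.2925879 − (0.0005754)/(-0.4096543) = 1.2939925
p(1.2939925) = -0.0003958
u₄ = 1.2939925 − (-0.0003958)·(1.2939925 − 1.2925879) / (-0.0003958 − (-0.0121360)) = 1.2939925 − (-0.0000006)/(0.0117402) = 1.2940399

1.29259, 1.29399, 1.29404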